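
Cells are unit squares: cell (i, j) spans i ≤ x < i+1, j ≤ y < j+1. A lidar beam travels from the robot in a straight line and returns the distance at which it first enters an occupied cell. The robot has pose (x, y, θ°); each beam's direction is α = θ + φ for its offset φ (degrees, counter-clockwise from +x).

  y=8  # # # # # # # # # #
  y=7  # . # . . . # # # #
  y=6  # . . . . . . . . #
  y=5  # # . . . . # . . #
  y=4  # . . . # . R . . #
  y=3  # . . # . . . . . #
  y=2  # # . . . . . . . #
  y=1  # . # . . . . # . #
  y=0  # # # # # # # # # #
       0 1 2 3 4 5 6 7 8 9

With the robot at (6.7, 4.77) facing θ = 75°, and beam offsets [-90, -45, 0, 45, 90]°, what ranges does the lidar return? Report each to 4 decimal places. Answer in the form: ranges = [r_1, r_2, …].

ranges = [2.3811, 2.6558, 0.2381, 0.2656, 5.9011]

beam 1: φ=-90°, α=345°
  cosα=0.9659 sinα=-0.2588 | (6,4) | tMaxX 0.3106 tMaxY 2.9751 | tΔX 1.0353 tΔY 3.8637
    t=0.3106 [x] (7,4)
    t=1.3459 [x] (8,4)
    t=2.3811 [x] (9,4) — stop
  → r_1 = 2.3811
beam 2: φ=-45°, α=30°
  cosα=0.8660 sinα=0.5000 | (6,4) | tMaxX 0.3464 tMaxY 0.4600 | tΔX 1.1547 tΔY 2.0000
    t=0.3464 [x] (7,4)
    t=0.4600 [y] (7,5)
    t=1.5011 [x] (8,5)
    t=2.4600 [y] (8,6)
    t=2.6558 [x] (9,6) — stop
  → r_2 = 2.6558
beam 3: φ=0°, α=75°
  cosα=0.2588 sinα=0.9659 | (6,4) | tMaxX 1.1591 tMaxY 0.2381 | tΔX 3.8637 tΔY 1.0353
    t=0.2381 [y] (6,5) — stop
  → r_3 = 0.2381
beam 4: φ=45°, α=120°
  cosα=-0.5000 sinα=0.8660 | (6,4) | tMaxX 1.4000 tMaxY 0.2656 | tΔX 2.0000 tΔY 1.1547
    t=0.2656 [y] (6,5) — stop
  → r_4 = 0.2656
beam 5: φ=90°, α=165°
  cosα=-0.9659 sinα=0.2588 | (6,4) | tMaxX 0.7247 tMaxY 0.8887 | tΔX 1.0353 tΔY 3.8637
    t=0.7247 [x] (5,4)
    t=0.8887 [y] (5,5)
    t=1.7600 [x] (4,5)
    t=2.7952 [x] (3,5)
    t=3.8305 [x] (2,5)
    t=4.7524 [y] (2,6)
    t=4.8658 [x] (1,6)
    t=5.9011 [x] (0,6) — stop
  → r_5 = 5.9011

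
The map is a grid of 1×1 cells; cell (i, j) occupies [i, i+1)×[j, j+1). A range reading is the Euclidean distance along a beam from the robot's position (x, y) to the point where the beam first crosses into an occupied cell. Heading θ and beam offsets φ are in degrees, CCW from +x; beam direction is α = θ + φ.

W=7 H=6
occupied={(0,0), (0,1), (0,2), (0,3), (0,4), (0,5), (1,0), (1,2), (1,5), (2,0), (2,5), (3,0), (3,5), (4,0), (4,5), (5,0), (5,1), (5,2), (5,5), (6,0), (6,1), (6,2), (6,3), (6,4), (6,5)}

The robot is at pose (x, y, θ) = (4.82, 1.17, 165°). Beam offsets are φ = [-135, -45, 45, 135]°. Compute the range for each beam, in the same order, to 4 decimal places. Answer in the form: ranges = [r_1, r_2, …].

ranges = [0.2078, 4.4225, 0.3400, 0.1963]

beam 1: φ=-135°, α=30°
  d=(0.8660,0.5000)  start (4,1)  tX=0.2078 tY=1.6600  stride 1/|dx|=1.1547 1/|dy|=2.0000
    cross x-line → (5,1), t=0.2078 (wall)
  → r_1 = 0.2078
beam 2: φ=-45°, α=120°
  d=(-0.5000,0.8660)  start (4,1)  tX=1.6400 tY=0.9584  stride 1/|dx|=2.0000 1/|dy|=1.1547
    cross y-line → (4,2), t=0.9584
    cross x-line → (3,2), t=1.6400
    cross y-line → (3,3), t=2.1131
    cross y-line → (3,4), t=3.2678
    cross x-line → (2,4), t=3.6400
    cross y-line → (2,5), t=4.4225 (wall)
  → r_2 = 4.4225
beam 3: φ=45°, α=210°
  d=(-0.8660,-0.5000)  start (4,1)  tX=0.9469 tY=0.3400  stride 1/|dx|=1.1547 1/|dy|=2.0000
    cross y-line → (4,0), t=0.3400 (wall)
  → r_3 = 0.3400
beam 4: φ=135°, α=300°
  d=(0.5000,-0.8660)  start (4,1)  tX=0.3600 tY=0.1963  stride 1/|dx|=2.0000 1/|dy|=1.1547
    cross y-line → (4,0), t=0.1963 (wall)
  → r_4 = 0.1963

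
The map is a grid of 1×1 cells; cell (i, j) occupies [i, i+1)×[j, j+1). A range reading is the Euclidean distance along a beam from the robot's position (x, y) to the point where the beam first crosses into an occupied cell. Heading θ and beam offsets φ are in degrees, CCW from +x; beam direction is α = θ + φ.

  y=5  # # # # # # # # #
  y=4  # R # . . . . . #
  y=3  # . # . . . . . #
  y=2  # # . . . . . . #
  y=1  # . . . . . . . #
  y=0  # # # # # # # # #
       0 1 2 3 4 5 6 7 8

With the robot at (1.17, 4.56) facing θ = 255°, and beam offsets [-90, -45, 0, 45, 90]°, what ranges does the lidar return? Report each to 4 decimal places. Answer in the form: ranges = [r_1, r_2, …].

ranges = [0.1760, 0.1963, 0.6568, 1.6600, 0.8593]

beam 1: φ=-90°, α=165°
  cosα=-0.9659 sinα=0.2588 | (1,4) | tMaxX 0.1760 tMaxY 1.7000 | tΔX 1.0353 tΔY 3.8637
    t=0.1760 [x] (0,4) — stop
  → r_1 = 0.1760
beam 2: φ=-45°, α=210°
  cosα=-0.8660 sinα=-0.5000 | (1,4) | tMaxX 0.1963 tMaxY 1.1200 | tΔX 1.1547 tΔY 2.0000
    t=0.1963 [x] (0,4) — stop
  → r_2 = 0.1963
beam 3: φ=0°, α=255°
  cosα=-0.2588 sinα=-0.9659 | (1,4) | tMaxX 0.6568 tMaxY 0.5798 | tΔX 3.8637 tΔY 1.0353
    t=0.5798 [y] (1,3)
    t=0.6568 [x] (0,3) — stop
  → r_3 = 0.6568
beam 4: φ=45°, α=300°
  cosα=0.5000 sinα=-0.8660 | (1,4) | tMaxX 1.6600 tMaxY 0.6466 | tΔX 2.0000 tΔY 1.1547
    t=0.6466 [y] (1,3)
    t=1.6600 [x] (2,3) — stop
  → r_4 = 1.6600
beam 5: φ=90°, α=345°
  cosα=0.9659 sinα=-0.2588 | (1,4) | tMaxX 0.8593 tMaxY 2.1637 | tΔX 1.0353 tΔY 3.8637
    t=0.8593 [x] (2,4) — stop
  → r_5 = 0.8593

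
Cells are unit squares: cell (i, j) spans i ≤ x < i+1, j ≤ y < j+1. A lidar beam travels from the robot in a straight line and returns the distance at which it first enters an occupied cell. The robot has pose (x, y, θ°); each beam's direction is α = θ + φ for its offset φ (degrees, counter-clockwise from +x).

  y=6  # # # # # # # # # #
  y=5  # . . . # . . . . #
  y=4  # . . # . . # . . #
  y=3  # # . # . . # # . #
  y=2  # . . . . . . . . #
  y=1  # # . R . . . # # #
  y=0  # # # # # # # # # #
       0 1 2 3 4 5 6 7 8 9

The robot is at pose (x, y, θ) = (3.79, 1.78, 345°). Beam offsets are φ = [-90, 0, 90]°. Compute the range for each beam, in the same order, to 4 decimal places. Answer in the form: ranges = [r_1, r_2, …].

beam 1: φ=-90°, α=255°
  d=(-0.2588,-0.9659)  start (3,1)  tX=3.0523 tY=0.8075  stride 1/|dx|=3.8637 1/|dy|=1.0353
    cross y-line → (3,0), t=0.8075 (wall)
  → r_1 = 0.8075
beam 2: φ=0°, α=345°
  d=(0.9659,-0.2588)  start (3,1)  tX=0.2174 tY=3.0137  stride 1/|dx|=1.0353 1/|dy|=3.8637
    cross x-line → (4,1), t=0.2174
    cross x-line → (5,1), t=1.2527
    cross x-line → (6,1), t=2.2880
    cross y-line → (6,0), t=3.0137 (wall)
  → r_2 = 3.0137
beam 3: φ=90°, α=75°
  d=(0.2588,0.9659)  start (3,1)  tX=0.8114 tY=0.2278  stride 1/|dx|=3.8637 1/|dy|=1.0353
    cross y-line → (3,2), t=0.2278
    cross x-line → (4,2), t=0.8114
    cross y-line → (4,3), t=1.2630
    cross y-line → (4,4), t=2.2983
    cross y-line → (4,5), t=3.3336 (wall)
  → r_3 = 3.3336

ranges = [0.8075, 3.0137, 3.3336]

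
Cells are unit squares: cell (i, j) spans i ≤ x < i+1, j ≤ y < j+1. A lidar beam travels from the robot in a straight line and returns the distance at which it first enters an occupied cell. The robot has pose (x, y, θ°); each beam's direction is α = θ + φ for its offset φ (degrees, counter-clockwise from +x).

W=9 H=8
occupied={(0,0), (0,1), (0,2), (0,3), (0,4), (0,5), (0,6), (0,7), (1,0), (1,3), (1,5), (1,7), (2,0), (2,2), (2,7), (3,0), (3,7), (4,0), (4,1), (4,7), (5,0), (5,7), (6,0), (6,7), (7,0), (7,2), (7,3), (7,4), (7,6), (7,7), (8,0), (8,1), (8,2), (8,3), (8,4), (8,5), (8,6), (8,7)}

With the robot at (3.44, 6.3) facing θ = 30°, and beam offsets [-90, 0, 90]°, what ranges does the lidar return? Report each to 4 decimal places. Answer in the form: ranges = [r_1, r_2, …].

ranges = [6.1199, 1.4000, 0.8083]

beam 1: φ=-90°, α=300°
  dir = (cos 300°, sin 300°) = (0.5000, -0.8660); from cell (3,6)
  next x-line at t=1.1200, next y-line at t=0.3464; Δt_x=2.0000, Δt_y=1.1547
    y: enter (3,5) at t=0.3464
    x: enter (4,5) at t=1.1200
    y: enter (4,4) at t=1.5011
    y: enter (4,3) at t=2.6558
    x: enter (5,3) at t=3.1200
    y: enter (5,2) at t=3.8105
    y: enter (5,1) at t=4.9652
    x: enter (6,1) at t=5.1200
    y: enter (6,0) at t=6.1199 ← occupied
  → r_1 = 6.1199
beam 2: φ=0°, α=30°
  dir = (cos 30°, sin 30°) = (0.8660, 0.5000); from cell (3,6)
  next x-line at t=0.6466, next y-line at t=1.4000; Δt_x=1.1547, Δt_y=2.0000
    x: enter (4,6) at t=0.6466
    y: enter (4,7) at t=1.4000 ← occupied
  → r_2 = 1.4000
beam 3: φ=90°, α=120°
  dir = (cos 120°, sin 120°) = (-0.5000, 0.8660); from cell (3,6)
  next x-line at t=0.8800, next y-line at t=0.8083; Δt_x=2.0000, Δt_y=1.1547
    y: enter (3,7) at t=0.8083 ← occupied
  → r_3 = 0.8083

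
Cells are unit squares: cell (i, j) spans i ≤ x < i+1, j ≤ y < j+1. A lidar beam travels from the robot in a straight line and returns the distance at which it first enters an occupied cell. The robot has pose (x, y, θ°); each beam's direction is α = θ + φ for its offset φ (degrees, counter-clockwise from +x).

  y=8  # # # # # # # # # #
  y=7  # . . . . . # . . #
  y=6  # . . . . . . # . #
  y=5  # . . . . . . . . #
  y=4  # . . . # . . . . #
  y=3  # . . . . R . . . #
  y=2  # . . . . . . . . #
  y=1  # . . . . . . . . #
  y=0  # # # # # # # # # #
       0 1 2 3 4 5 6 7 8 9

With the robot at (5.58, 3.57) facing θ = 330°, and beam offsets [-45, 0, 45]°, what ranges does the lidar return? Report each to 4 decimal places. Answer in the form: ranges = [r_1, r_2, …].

beam 1: φ=-45°, α=285°
  d=(0.2588,-0.9659)  start (5,3)  tX=1.6228 tY=0.5901  stride 1/|dx|=3.8637 1/|dy|=1.0353
    cross y-line → (5,2), t=0.5901
    cross x-line → (6,2), t=1.6228
    cross y-line → (6,1), t=1.6254
    cross y-line → (6,0), t=2.6607 (wall)
  → r_1 = 2.6607
beam 2: φ=0°, α=330°
  d=(0.8660,-0.5000)  start (5,3)  tX=0.4850 tY=1.1400  stride 1/|dx|=1.1547 1/|dy|=2.0000
    cross x-line → (6,3), t=0.4850
    cross y-line → (6,2), t=1.1400
    cross x-line → (7,2), t=1.6397
    cross x-line → (8,2), t=2.7944
    cross y-line → (8,1), t=3.1400
    cross x-line → (9,1), t=3.9491 (wall)
  → r_2 = 3.9491
beam 3: φ=45°, α=15°
  d=(0.9659,0.2588)  start (5,3)  tX=0.4348 tY=1.6614  stride 1/|dx|=1.0353 1/|dy|=3.8637
    cross x-line → (6,3), t=0.4348
    cross x-line → (7,3), t=1.4701
    cross y-line → (7,4), t=1.6614
    cross x-line → (8,4), t=2.5054
    cross x-line → (9,4), t=3.5406 (wall)
  → r_3 = 3.5406

ranges = [2.6607, 3.9491, 3.5406]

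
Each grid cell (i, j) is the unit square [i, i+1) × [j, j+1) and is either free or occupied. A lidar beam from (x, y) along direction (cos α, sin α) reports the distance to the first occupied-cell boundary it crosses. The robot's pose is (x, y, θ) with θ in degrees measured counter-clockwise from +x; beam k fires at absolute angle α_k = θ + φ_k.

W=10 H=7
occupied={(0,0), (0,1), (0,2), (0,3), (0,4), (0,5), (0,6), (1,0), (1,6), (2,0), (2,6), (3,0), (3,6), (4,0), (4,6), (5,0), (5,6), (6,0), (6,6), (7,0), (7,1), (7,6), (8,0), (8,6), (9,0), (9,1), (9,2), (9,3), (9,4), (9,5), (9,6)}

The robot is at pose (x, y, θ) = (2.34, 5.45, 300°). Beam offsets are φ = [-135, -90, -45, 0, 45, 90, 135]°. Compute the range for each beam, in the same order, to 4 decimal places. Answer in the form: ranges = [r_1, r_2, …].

ranges = [1.3873, 1.5473, 4.6070, 5.1384, 6.8949, 1.1000, 0.5694]

beam 1: φ=-135°, α=165°
  direction (-0.9659, 0.2588); cell (2,5); t to first gridline: x 0.3520, y 2.1250 (then +1.0353 / +3.8637)
    (1,5) via x @ 0.3520
    (0,5) via x @ 1.3873  # hit
  → r_1 = 1.3873
beam 2: φ=-90°, α=210°
  direction (-0.8660, -0.5000); cell (2,5); t to first gridline: x 0.3926, y 0.9000 (then +1.1547 / +2.0000)
    (1,5) via x @ 0.3926
    (1,4) via y @ 0.9000
    (0,4) via x @ 1.5473  # hit
  → r_2 = 1.5473
beam 3: φ=-45°, α=255°
  direction (-0.2588, -0.9659); cell (2,5); t to first gridline: x 1.3137, y 0.4659 (then +3.8637 / +1.0353)
    (2,4) via y @ 0.4659
    (1,4) via x @ 1.3137
    (1,3) via y @ 1.5012
    (1,2) via y @ 2.5364
    (1,1) via y @ 3.5717
    (1,0) via y @ 4.6070  # hit
  → r_3 = 4.6070
beam 4: φ=0°, α=300°
  direction (0.5000, -0.8660); cell (2,5); t to first gridline: x 1.3200, y 0.5196 (then +2.0000 / +1.1547)
    (2,4) via y @ 0.5196
    (3,4) via x @ 1.3200
    (3,3) via y @ 1.6743
    (3,2) via y @ 2.8290
    (4,2) via x @ 3.3200
    (4,1) via y @ 3.9837
    (4,0) via y @ 5.1384  # hit
  → r_4 = 5.1384
beam 5: φ=45°, α=345°
  direction (0.9659, -0.2588); cell (2,5); t to first gridline: x 0.6833, y 1.7387 (then +1.0353 / +3.8637)
    (3,5) via x @ 0.6833
    (4,5) via x @ 1.7186
    (4,4) via y @ 1.7387
    (5,4) via x @ 2.7538
    (6,4) via x @ 3.7891
    (7,4) via x @ 4.8244
    (7,3) via y @ 5.6024
    (8,3) via x @ 5.8597
    (9,3) via x @ 6.8949  # hit
  → r_5 = 6.8949
beam 6: φ=90°, α=30°
  direction (0.8660, 0.5000); cell (2,5); t to first gridline: x 0.7621, y 1.1000 (then +1.1547 / +2.0000)
    (3,5) via x @ 0.7621
    (3,6) via y @ 1.1000  # hit
  → r_6 = 1.1000
beam 7: φ=135°, α=75°
  direction (0.2588, 0.9659); cell (2,5); t to first gridline: x 2.5500, y 0.5694 (then +3.8637 / +1.0353)
    (2,6) via y @ 0.5694  # hit
  → r_7 = 0.5694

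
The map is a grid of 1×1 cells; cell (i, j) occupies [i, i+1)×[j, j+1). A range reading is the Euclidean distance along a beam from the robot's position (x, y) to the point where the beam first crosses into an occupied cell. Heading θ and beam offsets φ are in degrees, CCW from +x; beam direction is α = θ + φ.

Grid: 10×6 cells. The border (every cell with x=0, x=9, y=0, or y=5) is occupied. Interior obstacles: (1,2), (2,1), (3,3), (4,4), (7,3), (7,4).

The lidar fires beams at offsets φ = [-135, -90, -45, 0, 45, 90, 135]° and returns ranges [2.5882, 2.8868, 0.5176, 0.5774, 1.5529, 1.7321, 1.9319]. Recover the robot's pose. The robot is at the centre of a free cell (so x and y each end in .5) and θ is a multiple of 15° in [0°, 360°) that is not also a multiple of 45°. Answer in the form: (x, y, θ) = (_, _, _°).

The pose lattice has 26·16 = 416 candidates. Test each by forward raycasting.
  (5.5, 2.5, 60°): beam 1 = 1.5529 ≠ 2.5882 ✗
  (1.5, 1.5, 345°): beam 1 = 0.5774 ≠ 2.5882 ✗
  (4.5, 2.5, 30°): beam 1 = 1.5529 ≠ 2.5882 ✗
  (4.5, 1.5, 165°): beam 1 = 3.0000 ≠ 2.5882 ✗
  …
  (6.5, 3.5, 30°): r_1=2.5882, r_2=2.8868, r_3=0.5176, r_4=0.5774, r_5=1.5529, r_6=1.7321, r_7=1.9319 — all match ✓
No second candidate reproduces the full scan.

(x, y, θ) = (6.5, 3.5, 30°)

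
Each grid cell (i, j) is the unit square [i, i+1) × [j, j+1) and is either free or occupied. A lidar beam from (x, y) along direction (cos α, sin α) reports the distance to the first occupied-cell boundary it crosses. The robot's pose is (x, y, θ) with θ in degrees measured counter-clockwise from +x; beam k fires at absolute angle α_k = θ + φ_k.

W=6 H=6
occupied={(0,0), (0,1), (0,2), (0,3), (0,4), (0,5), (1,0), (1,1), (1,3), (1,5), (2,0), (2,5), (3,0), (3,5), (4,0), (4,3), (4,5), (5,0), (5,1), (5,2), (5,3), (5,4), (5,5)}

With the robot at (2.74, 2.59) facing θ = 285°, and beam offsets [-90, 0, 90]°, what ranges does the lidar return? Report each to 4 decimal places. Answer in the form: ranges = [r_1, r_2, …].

beam 1: φ=-90°, α=195°
  d=(-0.9659,-0.2588)  start (2,2)  tX=0.7661 tY=2.2796  stride 1/|dx|=1.0353 1/|dy|=3.8637
    cross x-line → (1,2), t=0.7661
    cross x-line → (0,2), t=1.8014 (wall)
  → r_1 = 1.8014
beam 2: φ=0°, α=285°
  d=(0.2588,-0.9659)  start (2,2)  tX=1.0046 tY=0.6108  stride 1/|dx|=3.8637 1/|dy|=1.0353
    cross y-line → (2,1), t=0.6108
    cross x-line → (3,1), t=1.0046
    cross y-line → (3,0), t=1.6461 (wall)
  → r_2 = 1.6461
beam 3: φ=90°, α=15°
  d=(0.9659,0.2588)  start (2,2)  tX=0.2692 tY=1.5841  stride 1/|dx|=1.0353 1/|dy|=3.8637
    cross x-line → (3,2), t=0.2692
    cross x-line → (4,2), t=1.3044
    cross y-line → (4,3), t=1.5841 (wall)
  → r_3 = 1.5841

ranges = [1.8014, 1.6461, 1.5841]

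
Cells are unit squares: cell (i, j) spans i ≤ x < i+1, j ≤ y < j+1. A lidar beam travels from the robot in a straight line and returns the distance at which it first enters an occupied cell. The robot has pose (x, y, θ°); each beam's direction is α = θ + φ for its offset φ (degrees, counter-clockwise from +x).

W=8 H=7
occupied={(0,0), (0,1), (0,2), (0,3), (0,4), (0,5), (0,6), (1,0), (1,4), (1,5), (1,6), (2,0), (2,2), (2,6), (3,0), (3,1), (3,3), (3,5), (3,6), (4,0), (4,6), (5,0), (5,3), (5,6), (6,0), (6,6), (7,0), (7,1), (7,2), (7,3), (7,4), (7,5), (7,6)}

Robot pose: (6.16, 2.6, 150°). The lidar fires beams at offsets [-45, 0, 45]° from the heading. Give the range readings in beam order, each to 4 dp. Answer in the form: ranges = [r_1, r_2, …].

ranges = [0.6182, 0.8000, 2.3182]

beam 1: φ=-45°, α=105°
  d=(-0.2588,0.9659)  start (6,2)  tX=0.6182 tY=0.4141  stride 1/|dx|=3.8637 1/|dy|=1.0353
    cross y-line → (6,3), t=0.4141
    cross x-line → (5,3), t=0.6182 (wall)
  → r_1 = 0.6182
beam 2: φ=0°, α=150°
  d=(-0.8660,0.5000)  start (6,2)  tX=0.1848 tY=0.8000  stride 1/|dx|=1.1547 1/|dy|=2.0000
    cross x-line → (5,2), t=0.1848
    cross y-line → (5,3), t=0.8000 (wall)
  → r_2 = 0.8000
beam 3: φ=45°, α=195°
  d=(-0.9659,-0.2588)  start (6,2)  tX=0.1656 tY=2.3182  stride 1/|dx|=1.0353 1/|dy|=3.8637
    cross x-line → (5,2), t=0.1656
    cross x-line → (4,2), t=1.2009
    cross x-line → (3,2), t=2.2362
    cross y-line → (3,1), t=2.3182 (wall)
  → r_3 = 2.3182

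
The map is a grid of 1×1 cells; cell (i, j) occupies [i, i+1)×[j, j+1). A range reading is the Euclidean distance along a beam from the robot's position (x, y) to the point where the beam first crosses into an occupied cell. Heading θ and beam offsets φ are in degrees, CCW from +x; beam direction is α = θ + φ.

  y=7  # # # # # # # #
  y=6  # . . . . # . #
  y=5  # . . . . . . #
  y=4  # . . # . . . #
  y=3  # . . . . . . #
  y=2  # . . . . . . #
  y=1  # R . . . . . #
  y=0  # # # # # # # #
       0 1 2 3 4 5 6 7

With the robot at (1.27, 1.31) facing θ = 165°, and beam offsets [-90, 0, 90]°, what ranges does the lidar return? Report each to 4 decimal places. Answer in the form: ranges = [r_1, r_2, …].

beam 1: φ=-90°, α=75°
  direction (0.2588, 0.9659); cell (1,1); t to first gridline: x 2.8205, y 0.7143 (then +3.8637 / +1.0353)
    (1,2) via y @ 0.7143
    (1,3) via y @ 1.7496
    (1,4) via y @ 2.7849
    (2,4) via x @ 2.8205
    (2,5) via y @ 3.8202
    (2,6) via y @ 4.8554
    (2,7) via y @ 5.8907  # hit
  → r_1 = 5.8907
beam 2: φ=0°, α=165°
  direction (-0.9659, 0.2588); cell (1,1); t to first gridline: x 0.2795, y 2.6660 (then +1.0353 / +3.8637)
    (0,1) via x @ 0.2795  # hit
  → r_2 = 0.2795
beam 3: φ=90°, α=255°
  direction (-0.2588, -0.9659); cell (1,1); t to first gridline: x 1.0432, y 0.3209 (then +3.8637 / +1.0353)
    (1,0) via y @ 0.3209  # hit
  → r_3 = 0.3209

ranges = [5.8907, 0.2795, 0.3209]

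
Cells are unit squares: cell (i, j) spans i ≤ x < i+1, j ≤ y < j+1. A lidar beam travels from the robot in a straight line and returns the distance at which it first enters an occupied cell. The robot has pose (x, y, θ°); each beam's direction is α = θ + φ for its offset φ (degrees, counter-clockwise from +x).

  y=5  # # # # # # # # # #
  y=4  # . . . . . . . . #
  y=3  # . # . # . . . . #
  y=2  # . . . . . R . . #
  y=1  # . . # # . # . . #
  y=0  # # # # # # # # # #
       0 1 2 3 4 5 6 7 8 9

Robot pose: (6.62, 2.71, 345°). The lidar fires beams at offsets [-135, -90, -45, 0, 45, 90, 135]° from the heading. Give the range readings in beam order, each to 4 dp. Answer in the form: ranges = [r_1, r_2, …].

beam 1: φ=-135°, α=210°
  dir = (cos 210°, sin 210°) = (-0.8660, -0.5000); from cell (6,2)
  next x-line at t=0.7159, next y-line at t=1.4200; Δt_x=1.1547, Δt_y=2.0000
    x: enter (5,2) at t=0.7159
    y: enter (5,1) at t=1.4200
    x: enter (4,1) at t=1.8706 ← occupied
  → r_1 = 1.8706
beam 2: φ=-90°, α=255°
  dir = (cos 255°, sin 255°) = (-0.2588, -0.9659); from cell (6,2)
  next x-line at t=2.3955, next y-line at t=0.7350; Δt_x=3.8637, Δt_y=1.0353
    y: enter (6,1) at t=0.7350 ← occupied
  → r_2 = 0.7350
beam 3: φ=-45°, α=300°
  dir = (cos 300°, sin 300°) = (0.5000, -0.8660); from cell (6,2)
  next x-line at t=0.7600, next y-line at t=0.8198; Δt_x=2.0000, Δt_y=1.1547
    x: enter (7,2) at t=0.7600
    y: enter (7,1) at t=0.8198
    y: enter (7,0) at t=1.9745 ← occupied
  → r_3 = 1.9745
beam 4: φ=0°, α=345°
  dir = (cos 345°, sin 345°) = (0.9659, -0.2588); from cell (6,2)
  next x-line at t=0.3934, next y-line at t=2.7432; Δt_x=1.0353, Δt_y=3.8637
    x: enter (7,2) at t=0.3934
    x: enter (8,2) at t=1.4287
    x: enter (9,2) at t=2.4640 ← occupied
  → r_4 = 2.4640
beam 5: φ=45°, α=30°
  dir = (cos 30°, sin 30°) = (0.8660, 0.5000); from cell (6,2)
  next x-line at t=0.4388, next y-line at t=0.5800; Δt_x=1.1547, Δt_y=2.0000
    x: enter (7,2) at t=0.4388
    y: enter (7,3) at t=0.5800
    x: enter (8,3) at t=1.5935
    y: enter (8,4) at t=2.5800
    x: enter (9,4) at t=2.7482 ← occupied
  → r_5 = 2.7482
beam 6: φ=90°, α=75°
  dir = (cos 75°, sin 75°) = (0.2588, 0.9659); from cell (6,2)
  next x-line at t=1.4682, next y-line at t=0.3002; Δt_x=3.8637, Δt_y=1.0353
    y: enter (6,3) at t=0.3002
    y: enter (6,4) at t=1.3355
    x: enter (7,4) at t=1.4682
    y: enter (7,5) at t=2.3708 ← occupied
  → r_6 = 2.3708
beam 7: φ=135°, α=120°
  dir = (cos 120°, sin 120°) = (-0.5000, 0.8660); from cell (6,2)
  next x-line at t=1.2400, next y-line at t=0.3349; Δt_x=2.0000, Δt_y=1.1547
    y: enter (6,3) at t=0.3349
    x: enter (5,3) at t=1.2400
    y: enter (5,4) at t=1.4896
    y: enter (5,5) at t=2.6443 ← occupied
  → r_7 = 2.6443

ranges = [1.8706, 0.7350, 1.9745, 2.4640, 2.7482, 2.3708, 2.6443]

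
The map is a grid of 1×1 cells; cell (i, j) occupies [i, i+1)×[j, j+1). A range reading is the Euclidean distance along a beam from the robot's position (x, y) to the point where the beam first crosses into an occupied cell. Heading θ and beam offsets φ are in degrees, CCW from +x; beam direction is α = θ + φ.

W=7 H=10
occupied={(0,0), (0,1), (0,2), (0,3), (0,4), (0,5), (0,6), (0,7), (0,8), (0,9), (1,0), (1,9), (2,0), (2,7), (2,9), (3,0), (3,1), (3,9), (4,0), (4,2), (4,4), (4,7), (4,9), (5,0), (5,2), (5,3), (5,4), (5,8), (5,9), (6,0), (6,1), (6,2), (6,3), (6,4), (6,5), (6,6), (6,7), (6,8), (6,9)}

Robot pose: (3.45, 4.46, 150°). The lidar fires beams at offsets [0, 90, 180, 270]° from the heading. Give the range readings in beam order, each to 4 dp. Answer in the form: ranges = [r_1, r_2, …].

ranges = [2.8290, 3.9953, 0.6351, 2.9329]

beam 1: φ=0°, α=150°
  dir = (cos 150°, sin 150°) = (-0.8660, 0.5000); from cell (3,4)
  next x-line at t=0.5196, next y-line at t=1.0800; Δt_x=1.1547, Δt_y=2.0000
    x: enter (2,4) at t=0.5196
    y: enter (2,5) at t=1.0800
    x: enter (1,5) at t=1.6743
    x: enter (0,5) at t=2.8290 ← occupied
  → r_1 = 2.8290
beam 2: φ=90°, α=240°
  dir = (cos 240°, sin 240°) = (-0.5000, -0.8660); from cell (3,4)
  next x-line at t=0.9000, next y-line at t=0.5312; Δt_x=2.0000, Δt_y=1.1547
    y: enter (3,3) at t=0.5312
    x: enter (2,3) at t=0.9000
    y: enter (2,2) at t=1.6859
    y: enter (2,1) at t=2.8406
    x: enter (1,1) at t=2.9000
    y: enter (1,0) at t=3.9953 ← occupied
  → r_2 = 3.9953
beam 3: φ=180°, α=330°
  dir = (cos 330°, sin 330°) = (0.8660, -0.5000); from cell (3,4)
  next x-line at t=0.6351, next y-line at t=0.9200; Δt_x=1.1547, Δt_y=2.0000
    x: enter (4,4) at t=0.6351 ← occupied
  → r_3 = 0.6351
beam 4: φ=270°, α=60°
  dir = (cos 60°, sin 60°) = (0.5000, 0.8660); from cell (3,4)
  next x-line at t=1.1000, next y-line at t=0.6235; Δt_x=2.0000, Δt_y=1.1547
    y: enter (3,5) at t=0.6235
    x: enter (4,5) at t=1.1000
    y: enter (4,6) at t=1.7782
    y: enter (4,7) at t=2.9329 ← occupied
  → r_4 = 2.9329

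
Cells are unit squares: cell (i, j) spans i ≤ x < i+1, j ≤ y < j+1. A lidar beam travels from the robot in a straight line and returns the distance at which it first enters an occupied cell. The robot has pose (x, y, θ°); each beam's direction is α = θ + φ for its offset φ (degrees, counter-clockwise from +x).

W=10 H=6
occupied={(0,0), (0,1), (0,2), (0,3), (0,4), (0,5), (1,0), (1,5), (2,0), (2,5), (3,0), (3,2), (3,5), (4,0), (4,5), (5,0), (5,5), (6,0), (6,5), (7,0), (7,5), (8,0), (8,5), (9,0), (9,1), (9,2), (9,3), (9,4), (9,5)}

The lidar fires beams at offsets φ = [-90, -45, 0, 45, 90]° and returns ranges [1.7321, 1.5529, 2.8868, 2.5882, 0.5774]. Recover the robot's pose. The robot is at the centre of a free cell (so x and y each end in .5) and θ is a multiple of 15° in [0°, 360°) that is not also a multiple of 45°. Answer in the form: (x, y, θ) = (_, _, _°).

The pose lattice has 31·16 = 496 candidates. Test each by forward raycasting.
  (2.5, 3.5, 255°): beam 1 = 1.5529 ≠ 1.7321 ✗
  (7.5, 4.5, 60°): beam 3 = 0.5774 ≠ 2.8868 ✗
  (1.5, 1.5, 150°): beam 1 = 4.0415 ≠ 1.7321 ✗
  …
  (3.5, 3.5, 150°): r_1=1.7321, r_2=1.5529, r_3=2.8868, r_4=2.5882, r_5=0.5774 — all match ✓
Only this pose fits every beam.

(x, y, θ) = (3.5, 3.5, 150°)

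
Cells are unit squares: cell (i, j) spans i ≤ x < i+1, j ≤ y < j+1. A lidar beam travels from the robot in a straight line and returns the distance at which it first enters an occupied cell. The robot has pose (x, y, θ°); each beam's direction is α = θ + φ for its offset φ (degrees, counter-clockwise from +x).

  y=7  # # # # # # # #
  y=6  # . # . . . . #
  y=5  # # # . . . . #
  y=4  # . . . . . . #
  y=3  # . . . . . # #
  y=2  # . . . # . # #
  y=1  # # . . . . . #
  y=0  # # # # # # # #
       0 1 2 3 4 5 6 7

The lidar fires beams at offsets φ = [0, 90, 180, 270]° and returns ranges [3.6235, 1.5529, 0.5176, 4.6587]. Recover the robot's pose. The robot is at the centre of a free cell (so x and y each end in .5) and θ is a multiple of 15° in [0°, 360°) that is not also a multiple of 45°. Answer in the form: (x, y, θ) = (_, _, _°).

The pose lattice has 29·16 = 464 candidates. Test each by forward raycasting.
  (5.5, 6.5, 330°): beam 1 = 1.7321 ≠ 3.6235 ✗
  (4.5, 6.5, 285°): beam 1 = 5.6940 ≠ 3.6235 ✗
  (1.5, 2.5, 30°): beam 1 = 6.3509 ≠ 3.6235 ✗
  …
  (3.5, 5.5, 345°): r_1=3.6235, r_2=1.5529, r_3=0.5176, r_4=4.6587 — all match ✓
Only this pose fits every beam.

(x, y, θ) = (3.5, 5.5, 345°)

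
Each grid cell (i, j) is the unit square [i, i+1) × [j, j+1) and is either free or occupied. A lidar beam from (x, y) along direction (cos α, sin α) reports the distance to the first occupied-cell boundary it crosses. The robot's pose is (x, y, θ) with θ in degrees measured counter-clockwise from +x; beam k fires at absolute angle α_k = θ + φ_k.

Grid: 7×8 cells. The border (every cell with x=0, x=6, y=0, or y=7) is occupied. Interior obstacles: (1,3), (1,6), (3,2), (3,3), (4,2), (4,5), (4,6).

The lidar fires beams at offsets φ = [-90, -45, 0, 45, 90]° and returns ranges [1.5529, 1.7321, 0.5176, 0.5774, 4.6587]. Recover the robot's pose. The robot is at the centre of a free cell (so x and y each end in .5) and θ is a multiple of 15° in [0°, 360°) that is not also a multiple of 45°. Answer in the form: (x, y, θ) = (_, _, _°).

(x, y, θ) = (2.5, 2.5, 345°)

Enumerate (i+0.5, j+0.5, θ) over the 23 free cells and 16 admissible headings. For each, cast all 5 beams and compare to the given ranges.
  (2.5, 5.5, 75°): beam 3 = 1.5529 ≠ 0.5176 ✗
  (5.5, 2.5, 120°): beam 1 = 0.5774 ≠ 1.5529 ✗
  (5.5, 3.5, 60°): beam 1 = 0.5774 ≠ 1.5529 ✗
  (1.5, 2.5, 255°): beam 1 = 0.5176 ≠ 1.5529 ✗
  (5.5, 6.5, 105°): beam 1 = 0.5176 ≠ 1.5529 ✗
  …
  (2.5, 2.5, 345°): r_1=1.5529, r_2=1.7321, r_3=0.5176, r_4=0.5774, r_5=4.6587 — all match ✓
Only this pose fits every beam.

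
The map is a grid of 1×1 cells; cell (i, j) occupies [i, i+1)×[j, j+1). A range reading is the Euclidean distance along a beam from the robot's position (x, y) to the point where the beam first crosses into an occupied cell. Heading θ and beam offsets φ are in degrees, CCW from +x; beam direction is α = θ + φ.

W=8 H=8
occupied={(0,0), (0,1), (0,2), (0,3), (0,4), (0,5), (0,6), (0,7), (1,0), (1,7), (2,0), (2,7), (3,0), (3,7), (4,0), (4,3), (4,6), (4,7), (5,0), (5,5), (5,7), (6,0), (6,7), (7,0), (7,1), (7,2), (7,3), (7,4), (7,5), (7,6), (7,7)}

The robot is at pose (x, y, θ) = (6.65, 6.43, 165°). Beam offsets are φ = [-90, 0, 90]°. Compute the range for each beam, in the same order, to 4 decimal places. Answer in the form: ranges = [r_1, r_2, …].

beam 1: φ=-90°, α=75°
  cosα=0.2588 sinα=0.9659 | (6,6) | tMaxX 1.3523 tMaxY 0.5901 | tΔX 3.8637 tΔY 1.0353
    t=0.5901 [y] (6,7) — stop
  → r_1 = 0.5901
beam 2: φ=0°, α=165°
  cosα=-0.9659 sinα=0.2588 | (6,6) | tMaxX 0.6729 tMaxY 2.2023 | tΔX 1.0353 tΔY 3.8637
    t=0.6729 [x] (5,6)
    t=1.7082 [x] (4,6) — stop
  → r_2 = 1.7082
beam 3: φ=90°, α=255°
  cosα=-0.2588 sinα=-0.9659 | (6,6) | tMaxX 2.5114 tMaxY 0.4452 | tΔX 3.8637 tΔY 1.0353
    t=0.4452 [y] (6,5)
    t=1.4804 [y] (6,4)
    t=2.5114 [x] (5,4)
    t=2.5157 [y] (5,3)
    t=3.5510 [y] (5,2)
    t=4.5863 [y] (5,1)
    t=5.6215 [y] (5,0) — stop
  → r_3 = 5.6215

ranges = [0.5901, 1.7082, 5.6215]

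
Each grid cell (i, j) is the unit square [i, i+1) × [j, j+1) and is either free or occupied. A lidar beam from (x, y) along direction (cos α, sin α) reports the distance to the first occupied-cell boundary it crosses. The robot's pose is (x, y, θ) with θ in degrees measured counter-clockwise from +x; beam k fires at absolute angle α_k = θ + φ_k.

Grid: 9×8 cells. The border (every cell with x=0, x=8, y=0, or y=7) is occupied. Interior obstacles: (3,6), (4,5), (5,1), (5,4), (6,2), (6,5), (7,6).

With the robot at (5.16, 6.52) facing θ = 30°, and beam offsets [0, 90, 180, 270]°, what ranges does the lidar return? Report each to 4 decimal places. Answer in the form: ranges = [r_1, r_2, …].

beam 1: φ=0°, α=30°
  cosα=0.8660 sinα=0.5000 | (5,6) | tMaxX 0.9699 tMaxY 0.9600 | tΔX 1.1547 tΔY 2.0000
    t=0.9600 [y] (5,7) — stop
  → r_1 = 0.9600
beam 2: φ=90°, α=120°
  cosα=-0.5000 sinα=0.8660 | (5,6) | tMaxX 0.3200 tMaxY 0.5543 | tΔX 2.0000 tΔY 1.1547
    t=0.3200 [x] (4,6)
    t=0.5543 [y] (4,7) — stop
  → r_2 = 0.5543
beam 3: φ=180°, α=210°
  cosα=-0.8660 sinα=-0.5000 | (5,6) | tMaxX 0.1848 tMaxY 1.0400 | tΔX 1.1547 tΔY 2.0000
    t=0.1848 [x] (4,6)
    t=1.0400 [y] (4,5) — stop
  → r_3 = 1.0400
beam 4: φ=270°, α=300°
  cosα=0.5000 sinα=-0.8660 | (5,6) | tMaxX 1.6800 tMaxY 0.6004 | tΔX 2.0000 tΔY 1.1547
    t=0.6004 [y] (5,5)
    t=1.6800 [x] (6,5) — stop
  → r_4 = 1.6800

ranges = [0.9600, 0.5543, 1.0400, 1.6800]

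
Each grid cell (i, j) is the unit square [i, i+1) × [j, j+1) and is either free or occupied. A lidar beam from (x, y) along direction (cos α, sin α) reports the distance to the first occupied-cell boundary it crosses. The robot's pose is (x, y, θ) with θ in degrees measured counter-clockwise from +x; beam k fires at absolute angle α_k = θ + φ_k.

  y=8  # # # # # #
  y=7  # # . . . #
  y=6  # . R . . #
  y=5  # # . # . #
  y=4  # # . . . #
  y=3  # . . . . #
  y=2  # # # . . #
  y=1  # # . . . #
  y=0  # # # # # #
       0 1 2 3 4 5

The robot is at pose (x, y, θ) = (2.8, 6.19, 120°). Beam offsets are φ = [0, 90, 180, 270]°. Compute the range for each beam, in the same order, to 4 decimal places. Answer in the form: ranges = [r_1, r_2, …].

beam 1: φ=0°, α=120°
  d=(-0.5000,0.8660)  start (2,6)  tX=1.6000 tY=0.9353  stride 1/|dx|=2.0000 1/|dy|=1.1547
    cross y-line → (2,7), t=0.9353
    cross x-line → (1,7), t=1.6000 (wall)
  → r_1 = 1.6000
beam 2: φ=90°, α=210°
  d=(-0.8660,-0.5000)  start (2,6)  tX=0.9238 tY=0.3800  stride 1/|dx|=1.1547 1/|dy|=2.0000
    cross y-line → (2,5), t=0.3800
    cross x-line → (1,5), t=0.9238 (wall)
  → r_2 = 0.9238
beam 3: φ=180°, α=300°
  d=(0.5000,-0.8660)  start (2,6)  tX=0.4000 tY=0.2194  stride 1/|dx|=2.0000 1/|dy|=1.1547
    cross y-line → (2,5), t=0.2194
    cross x-line → (3,5), t=0.4000 (wall)
  → r_3 = 0.4000
beam 4: φ=270°, α=30°
  d=(0.8660,0.5000)  start (2,6)  tX=0.2309 tY=1.6200  stride 1/|dx|=1.1547 1/|dy|=2.0000
    cross x-line → (3,6), t=0.2309
    cross x-line → (4,6), t=1.3856
    cross y-line → (4,7), t=1.6200
    cross x-line → (5,7), t=2.5403 (wall)
  → r_4 = 2.5403

ranges = [1.6000, 0.9238, 0.4000, 2.5403]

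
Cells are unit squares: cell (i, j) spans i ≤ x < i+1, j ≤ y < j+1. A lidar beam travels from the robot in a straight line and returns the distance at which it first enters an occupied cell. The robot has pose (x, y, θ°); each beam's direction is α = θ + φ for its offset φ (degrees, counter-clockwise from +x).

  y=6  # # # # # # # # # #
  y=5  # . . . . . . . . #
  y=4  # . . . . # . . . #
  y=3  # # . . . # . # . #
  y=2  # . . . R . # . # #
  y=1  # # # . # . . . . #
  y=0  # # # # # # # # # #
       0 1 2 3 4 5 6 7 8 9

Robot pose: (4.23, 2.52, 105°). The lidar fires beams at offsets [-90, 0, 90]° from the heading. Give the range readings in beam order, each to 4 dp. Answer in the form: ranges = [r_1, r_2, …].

ranges = [1.8324, 3.6028, 2.0091]

beam 1: φ=-90°, α=15°
  dir = (cos 15°, sin 15°) = (0.9659, 0.2588); from cell (4,2)
  next x-line at t=0.7972, next y-line at t=1.8546; Δt_x=1.0353, Δt_y=3.8637
    x: enter (5,2) at t=0.7972
    x: enter (6,2) at t=1.8324 ← occupied
  → r_1 = 1.8324
beam 2: φ=0°, α=105°
  dir = (cos 105°, sin 105°) = (-0.2588, 0.9659); from cell (4,2)
  next x-line at t=0.8887, next y-line at t=0.4969; Δt_x=3.8637, Δt_y=1.0353
    y: enter (4,3) at t=0.4969
    x: enter (3,3) at t=0.8887
    y: enter (3,4) at t=1.5322
    y: enter (3,5) at t=2.5675
    y: enter (3,6) at t=3.6028 ← occupied
  → r_2 = 3.6028
beam 3: φ=90°, α=195°
  dir = (cos 195°, sin 195°) = (-0.9659, -0.2588); from cell (4,2)
  next x-line at t=0.2381, next y-line at t=2.0091; Δt_x=1.0353, Δt_y=3.8637
    x: enter (3,2) at t=0.2381
    x: enter (2,2) at t=1.2734
    y: enter (2,1) at t=2.0091 ← occupied
  → r_3 = 2.0091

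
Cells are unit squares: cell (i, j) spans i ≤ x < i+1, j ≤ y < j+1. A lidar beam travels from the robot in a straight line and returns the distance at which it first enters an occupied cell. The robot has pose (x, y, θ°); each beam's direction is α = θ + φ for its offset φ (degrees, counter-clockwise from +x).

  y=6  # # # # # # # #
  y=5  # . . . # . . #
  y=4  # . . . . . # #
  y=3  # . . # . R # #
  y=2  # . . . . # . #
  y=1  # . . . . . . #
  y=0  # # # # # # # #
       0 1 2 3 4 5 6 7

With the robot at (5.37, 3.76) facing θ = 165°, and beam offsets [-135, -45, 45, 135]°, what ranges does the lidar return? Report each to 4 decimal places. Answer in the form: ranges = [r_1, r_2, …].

beam 1: φ=-135°, α=30°
  d=(0.8660,0.5000)  start (5,3)  tX=0.7275 tY=0.4800  stride 1/|dx|=1.1547 1/|dy|=2.0000
    cross y-line → (5,4), t=0.4800
    cross x-line → (6,4), t=0.7275 (wall)
  → r_1 = 0.7275
beam 2: φ=-45°, α=120°
  d=(-0.5000,0.8660)  start (5,3)  tX=0.7400 tY=0.2771  stride 1/|dx|=2.0000 1/|dy|=1.1547
    cross y-line → (5,4), t=0.2771
    cross x-line → (4,4), t=0.7400
    cross y-line → (4,5), t=1.4318 (wall)
  → r_2 = 1.4318
beam 3: φ=45°, α=210°
  d=(-0.8660,-0.5000)  start (5,3)  tX=0.4272 tY=1.5200  stride 1/|dx|=1.1547 1/|dy|=2.0000
    cross x-line → (4,3), t=0.4272
    cross y-line → (4,2), t=1.5200
    cross x-line → (3,2), t=1.5819
    cross x-line → (2,2), t=2.7366
    cross y-line → (2,1), t=3.5200
    cross x-line → (1,1), t=3.8913
    cross x-line → (0,1), t=5.0460 (wall)
  → r_3 = 5.0460
beam 4: φ=135°, α=300°
  d=(0.5000,-0.8660)  start (5,3)  tX=1.2600 tY=0.8776  stride 1/|dx|=2.0000 1/|dy|=1.1547
    cross y-line → (5,2), t=0.8776 (wall)
  → r_4 = 0.8776

ranges = [0.7275, 1.4318, 5.0460, 0.8776]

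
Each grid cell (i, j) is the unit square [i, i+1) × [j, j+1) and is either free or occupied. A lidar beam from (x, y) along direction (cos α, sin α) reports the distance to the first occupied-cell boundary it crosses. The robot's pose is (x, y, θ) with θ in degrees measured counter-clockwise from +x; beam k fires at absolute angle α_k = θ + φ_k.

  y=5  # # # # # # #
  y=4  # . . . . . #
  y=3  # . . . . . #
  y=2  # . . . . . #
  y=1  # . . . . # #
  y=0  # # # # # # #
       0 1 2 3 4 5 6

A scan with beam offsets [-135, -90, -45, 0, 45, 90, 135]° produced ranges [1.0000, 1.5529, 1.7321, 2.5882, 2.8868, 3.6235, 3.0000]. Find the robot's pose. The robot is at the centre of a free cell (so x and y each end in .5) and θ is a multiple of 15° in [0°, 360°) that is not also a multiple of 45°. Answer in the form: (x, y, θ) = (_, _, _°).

(x, y, θ) = (4.5, 2.5, 75°)

Candidates: 19 free-cell centres × 16 headings = 304 poses. Raycast each; keep the one whose scan matches to 4 dp.
  (4.5, 1.5, 330°): beam 1 = 1.9319 ≠ 1.0000 ✗
  (2.5, 2.5, 255°): beam 1 = 2.8868 ≠ 1.0000 ✗
  (2.5, 4.5, 210°): beam 1 = 0.5176 ≠ 1.0000 ✗
  …
  (4.5, 2.5, 75°): r_1=1.0000, r_2=1.5529, r_3=1.7321, r_4=2.5882, r_5=2.8868, r_6=3.6235, r_7=3.0000 — all match ✓
Only this pose fits every beam.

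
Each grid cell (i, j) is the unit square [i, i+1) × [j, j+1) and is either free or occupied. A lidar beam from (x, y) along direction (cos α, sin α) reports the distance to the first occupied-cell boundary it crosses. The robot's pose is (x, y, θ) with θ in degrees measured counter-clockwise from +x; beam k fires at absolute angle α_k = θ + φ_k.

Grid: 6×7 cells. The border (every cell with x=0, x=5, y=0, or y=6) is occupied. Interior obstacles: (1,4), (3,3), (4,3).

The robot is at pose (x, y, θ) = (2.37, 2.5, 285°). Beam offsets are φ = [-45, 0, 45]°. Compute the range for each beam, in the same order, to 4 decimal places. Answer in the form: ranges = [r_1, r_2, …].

beam 1: φ=-45°, α=240°
  cosα=-0.5000 sinα=-0.8660 | (2,2) | tMaxX 0.7400 tMaxY 0.5774 | tΔX 2.0000 tΔY 1.1547
    t=0.5774 [y] (2,1)
    t=0.7400 [x] (1,1)
    t=1.7321 [y] (1,0) — stop
  → r_1 = 1.7321
beam 2: φ=0°, α=285°
  cosα=0.2588 sinα=-0.9659 | (2,2) | tMaxX 2.4341 tMaxY 0.5176 | tΔX 3.8637 tΔY 1.0353
    t=0.5176 [y] (2,1)
    t=1.5529 [y] (2,0) — stop
  → r_2 = 1.5529
beam 3: φ=45°, α=330°
  cosα=0.8660 sinα=-0.5000 | (2,2) | tMaxX 0.7275 tMaxY 1.0000 | tΔX 1.1547 tΔY 2.0000
    t=0.7275 [x] (3,2)
    t=1.0000 [y] (3,1)
    t=1.8822 [x] (4,1)
    t=3.0000 [y] (4,0) — stop
  → r_3 = 3.0000

ranges = [1.7321, 1.5529, 3.0000]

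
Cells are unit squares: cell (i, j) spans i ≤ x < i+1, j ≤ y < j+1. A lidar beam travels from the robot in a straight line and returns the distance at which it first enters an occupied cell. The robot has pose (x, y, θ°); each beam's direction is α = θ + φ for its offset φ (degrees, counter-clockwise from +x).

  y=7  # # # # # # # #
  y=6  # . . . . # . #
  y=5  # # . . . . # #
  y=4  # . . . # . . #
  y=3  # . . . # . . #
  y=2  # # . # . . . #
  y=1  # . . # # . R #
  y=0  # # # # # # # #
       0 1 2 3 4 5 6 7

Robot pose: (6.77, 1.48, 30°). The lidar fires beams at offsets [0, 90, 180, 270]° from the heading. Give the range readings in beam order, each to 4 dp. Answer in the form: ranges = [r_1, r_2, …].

beam 1: φ=0°, α=30°
  direction (0.8660, 0.5000); cell (6,1); t to first gridline: x 0.2656, y 1.0400 (then +1.1547 / +2.0000)
    (7,1) via x @ 0.2656  # hit
  → r_1 = 0.2656
beam 2: φ=90°, α=120°
  direction (-0.5000, 0.8660); cell (6,1); t to first gridline: x 1.5400, y 0.6004 (then +2.0000 / +1.1547)
    (6,2) via y @ 0.6004
    (5,2) via x @ 1.5400
    (5,3) via y @ 1.7551
    (5,4) via y @ 2.9098
    (4,4) via x @ 3.5400  # hit
  → r_2 = 3.5400
beam 3: φ=180°, α=210°
  direction (-0.8660, -0.5000); cell (6,1); t to first gridline: x 0.8891, y 0.9600 (then +1.1547 / +2.0000)
    (5,1) via x @ 0.8891
    (5,0) via y @ 0.9600  # hit
  → r_3 = 0.9600
beam 4: φ=270°, α=300°
  direction (0.5000, -0.8660); cell (6,1); t to first gridline: x 0.4600, y 0.5543 (then +2.0000 / +1.1547)
    (7,1) via x @ 0.4600  # hit
  → r_4 = 0.4600

ranges = [0.2656, 3.5400, 0.9600, 0.4600]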